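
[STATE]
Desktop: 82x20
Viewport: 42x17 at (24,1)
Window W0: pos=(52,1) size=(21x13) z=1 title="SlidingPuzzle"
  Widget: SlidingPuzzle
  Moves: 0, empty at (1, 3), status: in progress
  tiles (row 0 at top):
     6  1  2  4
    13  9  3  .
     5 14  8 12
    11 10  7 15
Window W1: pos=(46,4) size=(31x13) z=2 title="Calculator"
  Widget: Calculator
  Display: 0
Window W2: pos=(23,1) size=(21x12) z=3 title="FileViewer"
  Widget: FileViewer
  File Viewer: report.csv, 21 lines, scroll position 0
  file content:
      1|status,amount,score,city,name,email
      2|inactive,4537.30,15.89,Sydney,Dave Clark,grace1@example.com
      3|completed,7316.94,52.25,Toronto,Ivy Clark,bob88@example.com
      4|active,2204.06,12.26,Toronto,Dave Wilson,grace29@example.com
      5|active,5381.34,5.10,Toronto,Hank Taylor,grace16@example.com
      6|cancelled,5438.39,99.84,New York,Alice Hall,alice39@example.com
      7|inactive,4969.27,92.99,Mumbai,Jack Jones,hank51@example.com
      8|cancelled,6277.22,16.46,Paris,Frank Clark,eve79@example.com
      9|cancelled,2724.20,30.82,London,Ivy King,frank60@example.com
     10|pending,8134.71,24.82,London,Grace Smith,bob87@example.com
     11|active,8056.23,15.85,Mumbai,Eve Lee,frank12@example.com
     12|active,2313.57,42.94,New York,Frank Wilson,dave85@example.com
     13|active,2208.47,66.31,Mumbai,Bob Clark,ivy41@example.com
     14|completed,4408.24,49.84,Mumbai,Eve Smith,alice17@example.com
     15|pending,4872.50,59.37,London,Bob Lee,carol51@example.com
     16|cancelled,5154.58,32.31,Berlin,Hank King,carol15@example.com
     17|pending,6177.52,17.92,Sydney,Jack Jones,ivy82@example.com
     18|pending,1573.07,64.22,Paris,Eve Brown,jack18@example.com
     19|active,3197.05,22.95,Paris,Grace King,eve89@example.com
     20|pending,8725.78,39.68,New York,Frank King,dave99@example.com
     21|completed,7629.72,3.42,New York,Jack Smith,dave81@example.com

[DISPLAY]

━━━━━━━━━━━━━━━━━━━┓        ┏━━━━━━━━━━━━━
 FileViewer        ┃        ┃ SlidingPuzzl
───────────────────┨        ┠─────────────
status,amount,scor▲┃  ┏━━━━━━━━━━━━━━━━━━━
inactive,4537.30,1█┃  ┃ Calculator        
completed,7316.94,░┃  ┠───────────────────
active,2204.06,12.░┃  ┃                   
active,5381.34,5.1░┃  ┃┌───┬───┬───┬───┐  
cancelled,5438.39,░┃  ┃│ 7 │ 8 │ 9 │ ÷ │  
inactive,4969.27,9░┃  ┃├───┼───┼───┼───┤  
cancelled,6277.22,▼┃  ┃│ 4 │ 5 │ 6 │ × │  
━━━━━━━━━━━━━━━━━━━┛  ┃├───┼───┼───┼───┤  
                      ┃│ 1 │ 2 │ 3 │ - │  
                      ┃├───┼───┼───┼───┤  
                      ┃│ 0 │ . │ = │ + │  
                      ┗━━━━━━━━━━━━━━━━━━━
                                          


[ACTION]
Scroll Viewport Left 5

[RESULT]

    ┏━━━━━━━━━━━━━━━━━━━┓        ┏━━━━━━━━
    ┃ FileViewer        ┃        ┃ Sliding
    ┠───────────────────┨        ┠────────
    ┃status,amount,scor▲┃  ┏━━━━━━━━━━━━━━
    ┃inactive,4537.30,1█┃  ┃ Calculator   
    ┃completed,7316.94,░┃  ┠──────────────
    ┃active,2204.06,12.░┃  ┃              
    ┃active,5381.34,5.1░┃  ┃┌───┬───┬───┬─
    ┃cancelled,5438.39,░┃  ┃│ 7 │ 8 │ 9 │ 
    ┃inactive,4969.27,9░┃  ┃├───┼───┼───┼─
    ┃cancelled,6277.22,▼┃  ┃│ 4 │ 5 │ 6 │ 
    ┗━━━━━━━━━━━━━━━━━━━┛  ┃├───┼───┼───┼─
                           ┃│ 1 │ 2 │ 3 │ 
                           ┃├───┼───┼───┼─
                           ┃│ 0 │ . │ = │ 
                           ┗━━━━━━━━━━━━━━
                                          


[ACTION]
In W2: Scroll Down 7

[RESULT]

    ┏━━━━━━━━━━━━━━━━━━━┓        ┏━━━━━━━━
    ┃ FileViewer        ┃        ┃ Sliding
    ┠───────────────────┨        ┠────────
    ┃cancelled,6277.22,▲┃  ┏━━━━━━━━━━━━━━
    ┃cancelled,2724.20,░┃  ┃ Calculator   
    ┃pending,8134.71,24░┃  ┠──────────────
    ┃active,8056.23,15.░┃  ┃              
    ┃active,2313.57,42.█┃  ┃┌───┬───┬───┬─
    ┃active,2208.47,66.░┃  ┃│ 7 │ 8 │ 9 │ 
    ┃completed,4408.24,░┃  ┃├───┼───┼───┼─
    ┃pending,4872.50,59▼┃  ┃│ 4 │ 5 │ 6 │ 
    ┗━━━━━━━━━━━━━━━━━━━┛  ┃├───┼───┼───┼─
                           ┃│ 1 │ 2 │ 3 │ 
                           ┃├───┼───┼───┼─
                           ┃│ 0 │ . │ = │ 
                           ┗━━━━━━━━━━━━━━
                                          


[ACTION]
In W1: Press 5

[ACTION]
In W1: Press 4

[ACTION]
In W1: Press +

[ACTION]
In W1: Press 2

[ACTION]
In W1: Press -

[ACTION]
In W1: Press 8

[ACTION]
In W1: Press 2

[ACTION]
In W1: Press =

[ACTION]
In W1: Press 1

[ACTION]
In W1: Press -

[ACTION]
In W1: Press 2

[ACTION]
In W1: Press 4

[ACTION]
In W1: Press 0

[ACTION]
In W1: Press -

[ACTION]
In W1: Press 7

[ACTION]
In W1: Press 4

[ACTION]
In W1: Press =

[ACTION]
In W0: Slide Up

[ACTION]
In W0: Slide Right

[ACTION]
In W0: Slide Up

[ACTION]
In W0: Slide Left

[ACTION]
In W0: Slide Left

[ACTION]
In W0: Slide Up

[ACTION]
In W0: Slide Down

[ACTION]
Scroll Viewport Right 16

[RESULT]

━━━━━━━━┓        ┏━━━━━━━━━━━━━━━━━━━┓    
        ┃        ┃ SlidingPuzzle     ┃    
────────┨        ┠───────────────────┨    
277.22,▲┃  ┏━━━━━━━━━━━━━━━━━━━━━━━━━━━━━┓
724.20,░┃  ┃ Calculator                  ┃
4.71,24░┃  ┠─────────────────────────────┨
.23,15.░┃  ┃                         -313┃
.57,42.█┃  ┃┌───┬───┬───┬───┐            ┃
.47,66.░┃  ┃│ 7 │ 8 │ 9 │ ÷ │            ┃
408.24,░┃  ┃├───┼───┼───┼───┤            ┃
2.50,59▼┃  ┃│ 4 │ 5 │ 6 │ × │            ┃
━━━━━━━━┛  ┃├───┼───┼───┼───┤            ┃
           ┃│ 1 │ 2 │ 3 │ - │            ┃
           ┃├───┼───┼───┼───┤            ┃
           ┃│ 0 │ . │ = │ + │            ┃
           ┗━━━━━━━━━━━━━━━━━━━━━━━━━━━━━┛
                                          


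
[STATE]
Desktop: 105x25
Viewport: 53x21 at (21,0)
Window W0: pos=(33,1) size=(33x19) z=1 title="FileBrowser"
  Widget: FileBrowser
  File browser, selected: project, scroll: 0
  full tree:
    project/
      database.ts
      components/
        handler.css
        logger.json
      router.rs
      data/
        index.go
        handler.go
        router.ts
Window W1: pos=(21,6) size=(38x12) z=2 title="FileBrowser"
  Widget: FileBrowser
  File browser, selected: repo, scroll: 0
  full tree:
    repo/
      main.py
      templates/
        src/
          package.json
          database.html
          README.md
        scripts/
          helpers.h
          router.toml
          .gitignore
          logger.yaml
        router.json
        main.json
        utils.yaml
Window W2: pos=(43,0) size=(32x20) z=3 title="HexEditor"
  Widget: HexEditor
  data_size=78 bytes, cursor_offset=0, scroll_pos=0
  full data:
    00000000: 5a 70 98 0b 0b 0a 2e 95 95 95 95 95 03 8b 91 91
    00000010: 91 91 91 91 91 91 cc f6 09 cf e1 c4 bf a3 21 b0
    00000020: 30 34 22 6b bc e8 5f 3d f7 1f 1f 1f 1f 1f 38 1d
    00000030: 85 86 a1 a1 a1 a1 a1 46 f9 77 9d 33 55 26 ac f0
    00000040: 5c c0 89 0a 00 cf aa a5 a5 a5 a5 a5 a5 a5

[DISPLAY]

                      ┏━━━━━━━━━━━━━━━━━━━━━━━━━━━━━━
            ┏━━━━━━━━━┃ HexEditor                    
            ┃ FileBrow┠──────────────────────────────
            ┠─────────┃00000000  5A 70 98 0b 0b 0a 2e
            ┃> [-] pro┃00000010  91 91 91 91 91 91 cc
            ┃    datab┃00000020  30 34 22 6b bc e8 5f
┏━━━━━━━━━━━━━━━━━━━━━┃00000030  85 86 a1 a1 a1 a1 a1
┃ FileBrowser         ┃00000040  5c c0 89 0a 00 cf aa
┠─────────────────────┃                              
┃> [-] repo/          ┃                              
┃    main.py          ┃                              
┃    [+] templates/   ┃                              
┃                     ┃                              
┃                     ┃                              
┃                     ┃                              
┃                     ┃                              
┃                     ┃                              
┗━━━━━━━━━━━━━━━━━━━━━┃                              
            ┃         ┃                              
            ┗━━━━━━━━━┗━━━━━━━━━━━━━━━━━━━━━━━━━━━━━━
                                                     


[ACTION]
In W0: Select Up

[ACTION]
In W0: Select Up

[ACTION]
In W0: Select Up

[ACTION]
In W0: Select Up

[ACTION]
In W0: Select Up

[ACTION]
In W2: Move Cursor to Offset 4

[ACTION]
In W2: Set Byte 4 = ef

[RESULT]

                      ┏━━━━━━━━━━━━━━━━━━━━━━━━━━━━━━
            ┏━━━━━━━━━┃ HexEditor                    
            ┃ FileBrow┠──────────────────────────────
            ┠─────────┃00000000  5a 70 98 0b EF 0a 2e
            ┃> [-] pro┃00000010  91 91 91 91 91 91 cc
            ┃    datab┃00000020  30 34 22 6b bc e8 5f
┏━━━━━━━━━━━━━━━━━━━━━┃00000030  85 86 a1 a1 a1 a1 a1
┃ FileBrowser         ┃00000040  5c c0 89 0a 00 cf aa
┠─────────────────────┃                              
┃> [-] repo/          ┃                              
┃    main.py          ┃                              
┃    [+] templates/   ┃                              
┃                     ┃                              
┃                     ┃                              
┃                     ┃                              
┃                     ┃                              
┃                     ┃                              
┗━━━━━━━━━━━━━━━━━━━━━┃                              
            ┃         ┃                              
            ┗━━━━━━━━━┗━━━━━━━━━━━━━━━━━━━━━━━━━━━━━━
                                                     


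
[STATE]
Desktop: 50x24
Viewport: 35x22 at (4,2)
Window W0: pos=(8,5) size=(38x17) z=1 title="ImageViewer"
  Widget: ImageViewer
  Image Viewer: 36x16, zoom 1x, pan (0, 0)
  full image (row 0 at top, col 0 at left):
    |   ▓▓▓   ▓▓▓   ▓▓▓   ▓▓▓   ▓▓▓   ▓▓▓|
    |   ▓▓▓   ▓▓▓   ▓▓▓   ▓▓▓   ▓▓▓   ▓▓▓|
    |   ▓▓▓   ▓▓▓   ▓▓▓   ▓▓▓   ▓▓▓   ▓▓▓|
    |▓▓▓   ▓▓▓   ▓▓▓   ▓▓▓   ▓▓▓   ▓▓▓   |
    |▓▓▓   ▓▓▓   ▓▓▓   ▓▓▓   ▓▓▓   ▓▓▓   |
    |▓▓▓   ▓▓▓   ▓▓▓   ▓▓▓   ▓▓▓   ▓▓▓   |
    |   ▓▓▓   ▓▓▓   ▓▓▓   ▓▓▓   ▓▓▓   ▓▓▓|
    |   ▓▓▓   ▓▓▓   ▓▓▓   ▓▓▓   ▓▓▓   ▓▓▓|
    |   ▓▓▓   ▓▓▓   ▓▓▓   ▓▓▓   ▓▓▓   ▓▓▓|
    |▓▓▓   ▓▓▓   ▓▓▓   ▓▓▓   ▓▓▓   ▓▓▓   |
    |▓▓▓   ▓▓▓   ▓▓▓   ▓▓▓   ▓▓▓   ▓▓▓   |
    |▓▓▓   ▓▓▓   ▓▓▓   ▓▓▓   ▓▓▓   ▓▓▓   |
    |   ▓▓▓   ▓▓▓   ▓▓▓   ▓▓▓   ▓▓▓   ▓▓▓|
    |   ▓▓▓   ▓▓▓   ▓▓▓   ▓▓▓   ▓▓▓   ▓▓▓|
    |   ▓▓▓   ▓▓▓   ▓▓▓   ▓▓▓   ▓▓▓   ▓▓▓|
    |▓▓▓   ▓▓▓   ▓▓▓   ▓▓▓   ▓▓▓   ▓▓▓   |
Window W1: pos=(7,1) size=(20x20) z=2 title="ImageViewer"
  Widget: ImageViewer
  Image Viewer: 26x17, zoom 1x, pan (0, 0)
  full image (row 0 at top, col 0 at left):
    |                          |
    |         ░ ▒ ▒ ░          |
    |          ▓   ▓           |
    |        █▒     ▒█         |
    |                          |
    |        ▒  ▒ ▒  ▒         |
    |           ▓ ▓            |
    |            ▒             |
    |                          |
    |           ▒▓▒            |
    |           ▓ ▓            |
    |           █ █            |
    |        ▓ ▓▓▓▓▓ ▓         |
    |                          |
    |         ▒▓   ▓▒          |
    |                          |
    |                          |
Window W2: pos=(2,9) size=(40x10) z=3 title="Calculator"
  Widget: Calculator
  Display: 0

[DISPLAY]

   ┃ ImageViewer      ┃            
   ┠──────────────────┨            
   ┃                  ┃            
   ┃         ░ ▒ ▒ ░  ┃━━━━━━━━━━━━
   ┃          ▓   ▓   ┃            
   ┃        █▒     ▒█ ┃────────────
   ┃                  ┃   ▓▓▓   ▓▓▓
━━━━━━━━━━━━━━━━━━━━━━━━━━━━━━━━━━━
Calculator                         
───────────────────────────────────
                                   
───┬───┬───┬───┐                   
 7 │ 8 │ 9 │ ÷ │                   
───┼───┼───┼───┤                   
 4 │ 5 │ 6 │ × │                   
───┴───┴───┴───┘                   
━━━━━━━━━━━━━━━━━━━━━━━━━━━━━━━━━━━
   ┃                  ┃▓▓▓   ▓▓▓   
   ┗━━━━━━━━━━━━━━━━━━┛   ▓▓▓   ▓▓▓
    ┗━━━━━━━━━━━━━━━━━━━━━━━━━━━━━━
                                   
                                   


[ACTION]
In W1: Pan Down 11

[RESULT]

   ┃ ImageViewer      ┃            
   ┠──────────────────┨            
   ┃           █ █    ┃            
   ┃        ▓ ▓▓▓▓▓ ▓ ┃━━━━━━━━━━━━
   ┃                  ┃            
   ┃         ▒▓   ▓▒  ┃────────────
   ┃                  ┃   ▓▓▓   ▓▓▓
━━━━━━━━━━━━━━━━━━━━━━━━━━━━━━━━━━━
Calculator                         
───────────────────────────────────
                                   
───┬───┬───┬───┐                   
 7 │ 8 │ 9 │ ÷ │                   
───┼───┼───┼───┤                   
 4 │ 5 │ 6 │ × │                   
───┴───┴───┴───┘                   
━━━━━━━━━━━━━━━━━━━━━━━━━━━━━━━━━━━
   ┃                  ┃▓▓▓   ▓▓▓   
   ┗━━━━━━━━━━━━━━━━━━┛   ▓▓▓   ▓▓▓
    ┗━━━━━━━━━━━━━━━━━━━━━━━━━━━━━━
                                   
                                   


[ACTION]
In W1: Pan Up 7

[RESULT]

   ┃ ImageViewer      ┃            
   ┠──────────────────┨            
   ┃                  ┃            
   ┃        ▒  ▒ ▒  ▒ ┃━━━━━━━━━━━━
   ┃           ▓ ▓    ┃            
   ┃            ▒     ┃────────────
   ┃                  ┃   ▓▓▓   ▓▓▓
━━━━━━━━━━━━━━━━━━━━━━━━━━━━━━━━━━━
Calculator                         
───────────────────────────────────
                                   
───┬───┬───┬───┐                   
 7 │ 8 │ 9 │ ÷ │                   
───┼───┼───┼───┤                   
 4 │ 5 │ 6 │ × │                   
───┴───┴───┴───┘                   
━━━━━━━━━━━━━━━━━━━━━━━━━━━━━━━━━━━
   ┃                  ┃▓▓▓   ▓▓▓   
   ┗━━━━━━━━━━━━━━━━━━┛   ▓▓▓   ▓▓▓
    ┗━━━━━━━━━━━━━━━━━━━━━━━━━━━━━━
                                   
                                   


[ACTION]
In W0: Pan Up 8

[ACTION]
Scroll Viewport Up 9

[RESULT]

                                   
   ┏━━━━━━━━━━━━━━━━━━┓            
   ┃ ImageViewer      ┃            
   ┠──────────────────┨            
   ┃                  ┃            
   ┃        ▒  ▒ ▒  ▒ ┃━━━━━━━━━━━━
   ┃           ▓ ▓    ┃            
   ┃            ▒     ┃────────────
   ┃                  ┃   ▓▓▓   ▓▓▓
━━━━━━━━━━━━━━━━━━━━━━━━━━━━━━━━━━━
Calculator                         
───────────────────────────────────
                                   
───┬───┬───┬───┐                   
 7 │ 8 │ 9 │ ÷ │                   
───┼───┼───┼───┤                   
 4 │ 5 │ 6 │ × │                   
───┴───┴───┴───┘                   
━━━━━━━━━━━━━━━━━━━━━━━━━━━━━━━━━━━
   ┃                  ┃▓▓▓   ▓▓▓   
   ┗━━━━━━━━━━━━━━━━━━┛   ▓▓▓   ▓▓▓
    ┗━━━━━━━━━━━━━━━━━━━━━━━━━━━━━━


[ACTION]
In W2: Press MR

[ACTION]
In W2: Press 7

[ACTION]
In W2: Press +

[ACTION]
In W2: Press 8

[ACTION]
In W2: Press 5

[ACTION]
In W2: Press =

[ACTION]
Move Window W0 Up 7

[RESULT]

    ┏━━━━━━━━━━━━━━━━━━━━━━━━━━━━━━
   ┏━━━━━━━━━━━━━━━━━━┓            
   ┃ ImageViewer      ┃────────────
   ┠──────────────────┨   ▓▓▓   ▓▓▓
   ┃                  ┃   ▓▓▓   ▓▓▓
   ┃        ▒  ▒ ▒  ▒ ┃   ▓▓▓   ▓▓▓
   ┃           ▓ ▓    ┃▓▓▓   ▓▓▓   
   ┃            ▒     ┃▓▓▓   ▓▓▓   
   ┃                  ┃▓▓▓   ▓▓▓   
━━━━━━━━━━━━━━━━━━━━━━━━━━━━━━━━━━━
Calculator                         
───────────────────────────────────
                                   
───┬───┬───┬───┐                   
 7 │ 8 │ 9 │ ÷ │                   
───┼───┼───┼───┤                   
 4 │ 5 │ 6 │ × │                   
───┴───┴───┴───┘                   
━━━━━━━━━━━━━━━━━━━━━━━━━━━━━━━━━━━
   ┃                  ┃            
   ┗━━━━━━━━━━━━━━━━━━┛            
                                   


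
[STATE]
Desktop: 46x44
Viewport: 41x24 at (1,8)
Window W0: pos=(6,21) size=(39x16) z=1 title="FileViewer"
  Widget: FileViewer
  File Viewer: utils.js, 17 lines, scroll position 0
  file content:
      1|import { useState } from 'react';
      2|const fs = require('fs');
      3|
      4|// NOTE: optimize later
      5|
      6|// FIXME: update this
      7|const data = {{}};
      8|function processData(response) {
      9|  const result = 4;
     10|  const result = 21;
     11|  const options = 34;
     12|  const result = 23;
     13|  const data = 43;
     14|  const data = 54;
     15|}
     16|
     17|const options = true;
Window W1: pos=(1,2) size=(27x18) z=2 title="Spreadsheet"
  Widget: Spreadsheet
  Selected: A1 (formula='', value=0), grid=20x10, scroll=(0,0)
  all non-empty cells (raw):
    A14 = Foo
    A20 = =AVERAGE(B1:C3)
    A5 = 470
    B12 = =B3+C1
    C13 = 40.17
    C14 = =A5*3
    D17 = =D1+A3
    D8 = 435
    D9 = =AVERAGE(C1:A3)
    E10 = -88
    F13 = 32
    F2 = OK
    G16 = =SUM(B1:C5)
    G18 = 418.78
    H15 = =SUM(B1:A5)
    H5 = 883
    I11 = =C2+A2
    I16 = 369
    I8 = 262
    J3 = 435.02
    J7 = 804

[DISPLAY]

┃  1      [0]       0     ┃              
┃  2        0       0     ┃              
┃  3        0       0     ┃              
┃  4        0       0     ┃              
┃  5      470       0     ┃              
┃  6        0       0     ┃              
┃  7        0       0     ┃              
┃  8        0       0     ┃              
┃  9        0       0     ┃              
┃ 10        0       0     ┃              
┃ 11        0       0     ┃              
┗━━━━━━━━━━━━━━━━━━━━━━━━━┛              
                                         
     ┏━━━━━━━━━━━━━━━━━━━━━━━━━━━━━━━━━━━
     ┃ FileViewer                        
     ┠───────────────────────────────────
     ┃import { useState } from 'react';  
     ┃const fs = require('fs');          
     ┃                                   
     ┃// NOTE: optimize later            
     ┃                                   
     ┃// FIXME: update this              
     ┃const data = {{}};                 
     ┃function processData(response) {   


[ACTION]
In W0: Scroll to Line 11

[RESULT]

┃  1      [0]       0     ┃              
┃  2        0       0     ┃              
┃  3        0       0     ┃              
┃  4        0       0     ┃              
┃  5      470       0     ┃              
┃  6        0       0     ┃              
┃  7        0       0     ┃              
┃  8        0       0     ┃              
┃  9        0       0     ┃              
┃ 10        0       0     ┃              
┃ 11        0       0     ┃              
┗━━━━━━━━━━━━━━━━━━━━━━━━━┛              
                                         
     ┏━━━━━━━━━━━━━━━━━━━━━━━━━━━━━━━━━━━
     ┃ FileViewer                        
     ┠───────────────────────────────────
     ┃// FIXME: update this              
     ┃const data = {{}};                 
     ┃function processData(response) {   
     ┃  const result = 4;                
     ┃  const result = 21;               
     ┃  const options = 34;              
     ┃  const result = 23;               
     ┃  const data = 43;                 


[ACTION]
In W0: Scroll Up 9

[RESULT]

┃  1      [0]       0     ┃              
┃  2        0       0     ┃              
┃  3        0       0     ┃              
┃  4        0       0     ┃              
┃  5      470       0     ┃              
┃  6        0       0     ┃              
┃  7        0       0     ┃              
┃  8        0       0     ┃              
┃  9        0       0     ┃              
┃ 10        0       0     ┃              
┃ 11        0       0     ┃              
┗━━━━━━━━━━━━━━━━━━━━━━━━━┛              
                                         
     ┏━━━━━━━━━━━━━━━━━━━━━━━━━━━━━━━━━━━
     ┃ FileViewer                        
     ┠───────────────────────────────────
     ┃import { useState } from 'react';  
     ┃const fs = require('fs');          
     ┃                                   
     ┃// NOTE: optimize later            
     ┃                                   
     ┃// FIXME: update this              
     ┃const data = {{}};                 
     ┃function processData(response) {   


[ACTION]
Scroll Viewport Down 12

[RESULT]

                                         
     ┏━━━━━━━━━━━━━━━━━━━━━━━━━━━━━━━━━━━
     ┃ FileViewer                        
     ┠───────────────────────────────────
     ┃import { useState } from 'react';  
     ┃const fs = require('fs');          
     ┃                                   
     ┃// NOTE: optimize later            
     ┃                                   
     ┃// FIXME: update this              
     ┃const data = {{}};                 
     ┃function processData(response) {   
     ┃  const result = 4;                
     ┃  const result = 21;               
     ┃  const options = 34;              
     ┃  const result = 23;               
     ┗━━━━━━━━━━━━━━━━━━━━━━━━━━━━━━━━━━━
                                         
                                         
                                         
                                         
                                         
                                         
                                         


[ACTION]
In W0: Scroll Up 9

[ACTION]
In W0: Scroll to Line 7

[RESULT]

                                         
     ┏━━━━━━━━━━━━━━━━━━━━━━━━━━━━━━━━━━━
     ┃ FileViewer                        
     ┠───────────────────────────────────
     ┃// FIXME: update this              
     ┃const data = {{}};                 
     ┃function processData(response) {   
     ┃  const result = 4;                
     ┃  const result = 21;               
     ┃  const options = 34;              
     ┃  const result = 23;               
     ┃  const data = 43;                 
     ┃  const data = 54;                 
     ┃}                                  
     ┃                                   
     ┃const options = true;              
     ┗━━━━━━━━━━━━━━━━━━━━━━━━━━━━━━━━━━━
                                         
                                         
                                         
                                         
                                         
                                         
                                         


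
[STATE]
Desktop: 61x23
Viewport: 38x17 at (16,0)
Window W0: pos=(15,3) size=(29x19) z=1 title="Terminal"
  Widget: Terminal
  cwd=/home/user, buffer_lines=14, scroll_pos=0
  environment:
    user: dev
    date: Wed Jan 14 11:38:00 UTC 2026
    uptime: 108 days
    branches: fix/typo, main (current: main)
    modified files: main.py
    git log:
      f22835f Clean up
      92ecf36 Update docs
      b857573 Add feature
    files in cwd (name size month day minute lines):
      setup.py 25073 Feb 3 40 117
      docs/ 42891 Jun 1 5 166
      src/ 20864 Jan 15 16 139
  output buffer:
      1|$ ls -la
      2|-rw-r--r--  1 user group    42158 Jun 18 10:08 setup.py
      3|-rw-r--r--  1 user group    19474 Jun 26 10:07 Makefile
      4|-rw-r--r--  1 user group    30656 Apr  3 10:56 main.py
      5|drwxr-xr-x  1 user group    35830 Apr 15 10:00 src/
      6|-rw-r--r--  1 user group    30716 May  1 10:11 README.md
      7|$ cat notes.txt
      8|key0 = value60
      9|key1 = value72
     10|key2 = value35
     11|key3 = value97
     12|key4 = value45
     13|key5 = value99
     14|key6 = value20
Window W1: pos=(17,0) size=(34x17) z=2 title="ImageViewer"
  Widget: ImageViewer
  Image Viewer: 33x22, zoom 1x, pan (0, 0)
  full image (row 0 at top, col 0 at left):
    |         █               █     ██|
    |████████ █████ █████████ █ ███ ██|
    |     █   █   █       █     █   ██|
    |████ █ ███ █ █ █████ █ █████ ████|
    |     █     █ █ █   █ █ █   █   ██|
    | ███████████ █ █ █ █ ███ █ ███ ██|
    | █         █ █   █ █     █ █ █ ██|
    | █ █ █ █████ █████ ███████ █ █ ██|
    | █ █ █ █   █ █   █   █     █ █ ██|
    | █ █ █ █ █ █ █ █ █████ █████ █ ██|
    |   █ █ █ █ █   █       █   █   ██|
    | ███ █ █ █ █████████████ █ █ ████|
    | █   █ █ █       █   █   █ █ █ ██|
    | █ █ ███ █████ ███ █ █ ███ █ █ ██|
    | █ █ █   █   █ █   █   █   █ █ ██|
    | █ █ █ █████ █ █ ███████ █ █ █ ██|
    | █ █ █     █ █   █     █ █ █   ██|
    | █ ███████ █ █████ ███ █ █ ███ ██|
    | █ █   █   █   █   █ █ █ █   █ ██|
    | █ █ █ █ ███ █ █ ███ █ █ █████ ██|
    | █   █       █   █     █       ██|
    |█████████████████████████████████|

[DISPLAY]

 ┏━━━━━━━━━━━━━━━━━━━━━━━━━━━━━━━━┓   
 ┃ ImageViewer                    ┃   
 ┠────────────────────────────────┨   
━┃         █               █     █┃   
 ┃████████ █████ █████████ █ ███ █┃   
─┃     █   █   █       █     █   █┃   
$┃████ █ ███ █ █ █████ █ █████ ███┃   
-┃     █     █ █ █   █ █ █   █   █┃   
-┃ ███████████ █ █ █ █ ███ █ ███ █┃   
-┃ █         █ █   █ █     █ █ █ █┃   
d┃ █ █ █ █████ █████ ███████ █ █ █┃   
-┃ █ █ █ █   █ █   █   █     █ █ █┃   
$┃ █ █ █ █ █ █ █ █ █████ █████ █ █┃   
k┃   █ █ █ █ █   █       █   █   █┃   
k┃ ███ █ █ █ █████████████ █ █ ███┃   
k┃ █   █ █ █       █   █   █ █ █ █┃   
k┗━━━━━━━━━━━━━━━━━━━━━━━━━━━━━━━━┛   


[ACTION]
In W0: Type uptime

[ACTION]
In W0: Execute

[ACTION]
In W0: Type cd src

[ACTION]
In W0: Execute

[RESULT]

 ┏━━━━━━━━━━━━━━━━━━━━━━━━━━━━━━━━┓   
 ┃ ImageViewer                    ┃   
 ┠────────────────────────────────┨   
━┃         █               █     █┃   
 ┃████████ █████ █████████ █ ███ █┃   
─┃     █   █   █       █     █   █┃   
d┃████ █ ███ █ █ █████ █ █████ ███┃   
-┃     █     █ █ █   █ █ █   █   █┃   
$┃ ███████████ █ █ █ █ ███ █ ███ █┃   
k┃ █         █ █   █ █     █ █ █ █┃   
k┃ █ █ █ █████ █████ ███████ █ █ █┃   
k┃ █ █ █ █   █ █   █   █     █ █ █┃   
k┃ █ █ █ █ █ █ █ █ █████ █████ █ █┃   
k┃   █ █ █ █ █   █       █   █   █┃   
k┃ ███ █ █ █ █████████████ █ █ ███┃   
k┃ █   █ █ █       █   █   █ █ █ █┃   
$┗━━━━━━━━━━━━━━━━━━━━━━━━━━━━━━━━┛   


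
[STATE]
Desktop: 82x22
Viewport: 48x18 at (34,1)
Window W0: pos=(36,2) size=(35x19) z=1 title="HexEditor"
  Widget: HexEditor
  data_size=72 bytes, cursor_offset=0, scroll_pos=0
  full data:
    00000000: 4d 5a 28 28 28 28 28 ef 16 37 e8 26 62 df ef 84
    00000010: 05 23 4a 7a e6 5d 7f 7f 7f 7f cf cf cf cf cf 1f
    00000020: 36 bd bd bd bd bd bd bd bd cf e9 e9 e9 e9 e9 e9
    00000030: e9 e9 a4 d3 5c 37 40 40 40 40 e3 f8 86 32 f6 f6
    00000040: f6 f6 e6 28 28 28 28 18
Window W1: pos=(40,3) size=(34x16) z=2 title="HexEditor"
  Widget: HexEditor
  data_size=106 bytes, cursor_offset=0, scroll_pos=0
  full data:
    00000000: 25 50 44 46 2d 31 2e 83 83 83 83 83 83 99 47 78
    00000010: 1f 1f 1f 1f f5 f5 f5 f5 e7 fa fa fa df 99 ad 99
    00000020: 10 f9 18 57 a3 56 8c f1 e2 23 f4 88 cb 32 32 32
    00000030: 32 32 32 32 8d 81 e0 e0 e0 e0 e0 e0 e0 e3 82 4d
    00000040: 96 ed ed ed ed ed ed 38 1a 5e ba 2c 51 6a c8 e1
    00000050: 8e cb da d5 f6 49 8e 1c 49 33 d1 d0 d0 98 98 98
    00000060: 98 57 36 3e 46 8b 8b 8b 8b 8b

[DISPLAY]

                                                
  ┏━━━━━━━━━━━━━━━━━━━━━━━━━━━━━━━━━┓           
  ┃ He┏━━━━━━━━━━━━━━━━━━━━━━━━━━━━━━━━┓        
  ┠───┃ HexEditor                      ┃        
  ┃000┠────────────────────────────────┨        
  ┃000┃00000000  25 50 44 46 2d 31 2e 8┃        
  ┃000┃00000010  1f 1f 1f 1f f5 f5 f5 f┃        
  ┃000┃00000020  10 f9 18 57 a3 56 8c f┃        
  ┃000┃00000030  32 32 32 32 8d 81 e0 e┃        
  ┃   ┃00000040  96 ed ed ed ed ed ed 3┃        
  ┃   ┃00000050  8e cb da d5 f6 49 8e 1┃        
  ┃   ┃00000060  98 57 36 3e 46 8b 8b 8┃        
  ┃   ┃                                ┃        
  ┃   ┃                                ┃        
  ┃   ┃                                ┃        
  ┃   ┃                                ┃        
  ┃   ┃                                ┃        
  ┃   ┗━━━━━━━━━━━━━━━━━━━━━━━━━━━━━━━━┛        


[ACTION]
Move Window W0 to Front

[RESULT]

                                                
  ┏━━━━━━━━━━━━━━━━━━━━━━━━━━━━━━━━━┓           
  ┃ HexEditor                       ┃━━┓        
  ┠─────────────────────────────────┨  ┃        
  ┃00000000  4D 5a 28 28 28 28 28 ef┃──┨        
  ┃00000010  05 23 4a 7a e6 5d 7f 7f┃ 8┃        
  ┃00000020  36 bd bd bd bd bd bd bd┃ f┃        
  ┃00000030  e9 e9 a4 d3 5c 37 40 40┃ f┃        
  ┃00000040  f6 f6 e6 28 28 28 28 18┃ e┃        
  ┃                                 ┃ 3┃        
  ┃                                 ┃ 1┃        
  ┃                                 ┃ 8┃        
  ┃                                 ┃  ┃        
  ┃                                 ┃  ┃        
  ┃                                 ┃  ┃        
  ┃                                 ┃  ┃        
  ┃                                 ┃  ┃        
  ┃                                 ┃━━┛        


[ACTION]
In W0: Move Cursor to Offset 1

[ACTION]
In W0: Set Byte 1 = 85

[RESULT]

                                                
  ┏━━━━━━━━━━━━━━━━━━━━━━━━━━━━━━━━━┓           
  ┃ HexEditor                       ┃━━┓        
  ┠─────────────────────────────────┨  ┃        
  ┃00000000  4d 85 28 28 28 28 28 ef┃──┨        
  ┃00000010  05 23 4a 7a e6 5d 7f 7f┃ 8┃        
  ┃00000020  36 bd bd bd bd bd bd bd┃ f┃        
  ┃00000030  e9 e9 a4 d3 5c 37 40 40┃ f┃        
  ┃00000040  f6 f6 e6 28 28 28 28 18┃ e┃        
  ┃                                 ┃ 3┃        
  ┃                                 ┃ 1┃        
  ┃                                 ┃ 8┃        
  ┃                                 ┃  ┃        
  ┃                                 ┃  ┃        
  ┃                                 ┃  ┃        
  ┃                                 ┃  ┃        
  ┃                                 ┃  ┃        
  ┃                                 ┃━━┛        


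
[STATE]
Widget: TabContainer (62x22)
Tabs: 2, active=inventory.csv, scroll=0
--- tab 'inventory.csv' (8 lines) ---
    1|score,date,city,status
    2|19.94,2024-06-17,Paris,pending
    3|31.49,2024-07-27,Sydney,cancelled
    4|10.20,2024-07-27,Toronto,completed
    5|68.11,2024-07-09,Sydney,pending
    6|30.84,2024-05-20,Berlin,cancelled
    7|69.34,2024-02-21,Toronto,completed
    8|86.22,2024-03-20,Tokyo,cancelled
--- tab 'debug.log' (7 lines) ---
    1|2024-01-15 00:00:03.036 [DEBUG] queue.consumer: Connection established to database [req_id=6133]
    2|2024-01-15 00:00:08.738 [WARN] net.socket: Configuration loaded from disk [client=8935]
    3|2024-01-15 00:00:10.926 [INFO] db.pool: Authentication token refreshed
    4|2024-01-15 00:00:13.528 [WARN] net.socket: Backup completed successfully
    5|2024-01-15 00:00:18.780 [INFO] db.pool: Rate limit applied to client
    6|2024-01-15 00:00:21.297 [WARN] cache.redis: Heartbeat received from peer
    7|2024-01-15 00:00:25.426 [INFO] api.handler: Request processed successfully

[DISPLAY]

[inventory.csv]│ debug.log                                    
──────────────────────────────────────────────────────────────
score,date,city,status                                        
19.94,2024-06-17,Paris,pending                                
31.49,2024-07-27,Sydney,cancelled                             
10.20,2024-07-27,Toronto,completed                            
68.11,2024-07-09,Sydney,pending                               
30.84,2024-05-20,Berlin,cancelled                             
69.34,2024-02-21,Toronto,completed                            
86.22,2024-03-20,Tokyo,cancelled                              
                                                              
                                                              
                                                              
                                                              
                                                              
                                                              
                                                              
                                                              
                                                              
                                                              
                                                              
                                                              


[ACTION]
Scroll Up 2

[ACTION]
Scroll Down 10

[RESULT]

[inventory.csv]│ debug.log                                    
──────────────────────────────────────────────────────────────
86.22,2024-03-20,Tokyo,cancelled                              
                                                              
                                                              
                                                              
                                                              
                                                              
                                                              
                                                              
                                                              
                                                              
                                                              
                                                              
                                                              
                                                              
                                                              
                                                              
                                                              
                                                              
                                                              
                                                              


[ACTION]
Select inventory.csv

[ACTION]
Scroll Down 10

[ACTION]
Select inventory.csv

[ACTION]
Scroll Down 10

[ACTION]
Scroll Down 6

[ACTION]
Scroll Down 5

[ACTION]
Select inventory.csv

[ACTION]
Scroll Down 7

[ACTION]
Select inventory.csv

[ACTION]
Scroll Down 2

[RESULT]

[inventory.csv]│ debug.log                                    
──────────────────────────────────────────────────────────────
31.49,2024-07-27,Sydney,cancelled                             
10.20,2024-07-27,Toronto,completed                            
68.11,2024-07-09,Sydney,pending                               
30.84,2024-05-20,Berlin,cancelled                             
69.34,2024-02-21,Toronto,completed                            
86.22,2024-03-20,Tokyo,cancelled                              
                                                              
                                                              
                                                              
                                                              
                                                              
                                                              
                                                              
                                                              
                                                              
                                                              
                                                              
                                                              
                                                              
                                                              
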